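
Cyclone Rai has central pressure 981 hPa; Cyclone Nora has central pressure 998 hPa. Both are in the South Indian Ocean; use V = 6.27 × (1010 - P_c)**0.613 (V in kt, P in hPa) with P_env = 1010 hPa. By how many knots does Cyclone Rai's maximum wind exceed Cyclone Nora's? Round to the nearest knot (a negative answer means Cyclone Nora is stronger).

Cyclone Rai: ΔP = 29; V ≈ 6.27 × 29^0.613 ≈ 49.40 kt.
Cyclone Nora: ΔP = 12; V ≈ 6.27 × 12^0.613 ≈ 28.76 kt.
Difference ≈ 49.40 − 28.76 = 20.64 → 21 kt.

21 kt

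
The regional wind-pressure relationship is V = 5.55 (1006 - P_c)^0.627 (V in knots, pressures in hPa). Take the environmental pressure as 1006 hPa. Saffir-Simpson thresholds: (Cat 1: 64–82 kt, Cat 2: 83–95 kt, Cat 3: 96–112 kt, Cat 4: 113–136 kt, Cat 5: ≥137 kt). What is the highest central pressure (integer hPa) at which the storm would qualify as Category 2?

931 hPa

Category 2 begins at V = 83 kt.
Required ΔP = (83/5.55)^(1/0.627) = 14.955^1.595 ≈ 74.76 hPa.
P_c ≤ 1006 − 74.76 = 931.24, so the highest integer P_c is 931 hPa.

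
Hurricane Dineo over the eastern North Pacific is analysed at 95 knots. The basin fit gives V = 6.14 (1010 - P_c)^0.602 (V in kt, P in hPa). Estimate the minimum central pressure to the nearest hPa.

ΔP = (V / 6.14)^(1/0.602) = (95/6.14)^1.661.
95/6.14 = 15.472; 15.472^1.661 ≈ 94.62 hPa.
P_c = 1010 − 94.62 = 915.38 ≈ 915 hPa.

915 hPa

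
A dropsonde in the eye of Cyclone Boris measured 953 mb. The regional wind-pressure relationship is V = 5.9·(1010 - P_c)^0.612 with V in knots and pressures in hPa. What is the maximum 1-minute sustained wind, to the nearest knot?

70 kt

ΔP = 1010 − 953 = 57 mb.
57^0.612 ≈ 11.874.
V ≈ 5.9 × 11.874 ≈ 70.1 kt.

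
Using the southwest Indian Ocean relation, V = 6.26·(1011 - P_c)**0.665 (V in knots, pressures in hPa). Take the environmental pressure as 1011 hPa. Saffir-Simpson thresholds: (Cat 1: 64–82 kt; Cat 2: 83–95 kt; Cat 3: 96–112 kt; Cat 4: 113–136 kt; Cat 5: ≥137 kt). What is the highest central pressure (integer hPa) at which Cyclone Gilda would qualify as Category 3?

Category 3 begins at V = 96 kt.
Required ΔP = (96/6.26)^(1/0.665) = 15.335^1.504 ≈ 60.67 hPa.
P_c ≤ 1011 − 60.67 = 950.33, so the highest integer P_c is 950 hPa.

950 hPa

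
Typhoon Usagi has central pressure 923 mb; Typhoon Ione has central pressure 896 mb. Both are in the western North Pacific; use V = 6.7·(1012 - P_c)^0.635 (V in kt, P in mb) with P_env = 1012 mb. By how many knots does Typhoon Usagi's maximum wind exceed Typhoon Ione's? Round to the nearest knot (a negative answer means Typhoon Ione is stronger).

-21 kt

Typhoon Usagi: ΔP = 89; V ≈ 6.7 × 89^0.635 ≈ 115.86 kt.
Typhoon Ione: ΔP = 116; V ≈ 6.7 × 116^0.635 ≈ 137.09 kt.
Difference ≈ 115.86 − 137.09 = -21.23 → -21 kt.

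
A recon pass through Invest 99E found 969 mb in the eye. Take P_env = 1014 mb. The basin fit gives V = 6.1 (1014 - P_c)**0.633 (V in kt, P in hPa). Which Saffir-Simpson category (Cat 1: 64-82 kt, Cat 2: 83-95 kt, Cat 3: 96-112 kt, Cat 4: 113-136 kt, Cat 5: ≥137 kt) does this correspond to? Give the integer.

1

ΔP = 1014 − 969 = 45 mb.
V ≈ 6.1 × 45^0.633 = 6.1 × 11.13 ≈ 68 kt.
68 kt falls in the Category 1 band.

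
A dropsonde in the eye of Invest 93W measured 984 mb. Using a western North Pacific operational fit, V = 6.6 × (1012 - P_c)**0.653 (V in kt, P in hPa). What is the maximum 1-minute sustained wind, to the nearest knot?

58 kt

ΔP = 1012 − 984 = 28 mb.
28^0.653 ≈ 8.810.
V ≈ 6.6 × 8.810 ≈ 58.1 kt.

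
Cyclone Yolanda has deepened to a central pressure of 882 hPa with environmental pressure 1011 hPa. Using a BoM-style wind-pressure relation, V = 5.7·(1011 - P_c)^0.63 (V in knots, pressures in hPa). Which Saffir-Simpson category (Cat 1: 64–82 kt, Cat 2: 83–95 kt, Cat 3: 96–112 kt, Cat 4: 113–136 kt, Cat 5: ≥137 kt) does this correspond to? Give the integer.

ΔP = 1011 − 882 = 129 hPa.
V ≈ 5.7 × 129^0.63 = 5.7 × 21.36 ≈ 122 kt.
122 kt falls in the Category 4 band.

4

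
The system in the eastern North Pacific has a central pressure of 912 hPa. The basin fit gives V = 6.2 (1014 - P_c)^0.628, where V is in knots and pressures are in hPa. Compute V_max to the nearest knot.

113 kt

ΔP = 1014 − 912 = 102 hPa.
102^0.628 ≈ 18.256.
V ≈ 6.2 × 18.256 ≈ 113.2 kt.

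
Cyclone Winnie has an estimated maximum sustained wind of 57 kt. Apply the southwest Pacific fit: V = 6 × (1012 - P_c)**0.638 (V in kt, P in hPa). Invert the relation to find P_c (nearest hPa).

ΔP = (V / 6)^(1/0.638) = (57/6)^1.567.
57/6 = 9.500; 9.500^1.567 ≈ 34.08 hPa.
P_c = 1012 − 34.08 = 977.92 ≈ 978 hPa.

978 hPa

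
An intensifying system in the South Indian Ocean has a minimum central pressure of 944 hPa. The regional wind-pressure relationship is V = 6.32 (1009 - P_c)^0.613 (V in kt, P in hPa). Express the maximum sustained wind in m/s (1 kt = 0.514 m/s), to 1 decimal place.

42.0 m/s

ΔP = 1009 − 944 = 65 hPa.
V ≈ 6.32 × 65^0.613 = 6.32 × 12.922 ≈ 81.664 kt.
81.664 × 0.514 ≈ 41.98 m/s → 42.0 m/s.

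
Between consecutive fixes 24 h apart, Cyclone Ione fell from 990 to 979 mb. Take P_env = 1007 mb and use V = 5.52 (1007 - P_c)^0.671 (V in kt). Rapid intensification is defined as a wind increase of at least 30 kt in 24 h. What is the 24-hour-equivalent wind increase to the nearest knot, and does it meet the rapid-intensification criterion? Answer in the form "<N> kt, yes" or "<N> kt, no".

15 kt, no

V₁: ΔP = 17, V ≈ 5.52 × 17^0.671 ≈ 36.95 kt.
V₂: ΔP = 28, V ≈ 5.52 × 28^0.671 ≈ 51.64 kt.
ΔV over 24 h = 14.69 kt → 24 h equivalent = 14.69 × 24/24 ≈ 14.69 kt.
15 kt < 30 kt ⇒ not rapid intensification.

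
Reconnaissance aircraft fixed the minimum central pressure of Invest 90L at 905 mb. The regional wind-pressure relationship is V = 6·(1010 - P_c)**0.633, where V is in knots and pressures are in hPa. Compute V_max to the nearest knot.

114 kt

ΔP = 1010 − 905 = 105 mb.
105^0.633 ≈ 19.029.
V ≈ 6 × 19.029 ≈ 114.2 kt.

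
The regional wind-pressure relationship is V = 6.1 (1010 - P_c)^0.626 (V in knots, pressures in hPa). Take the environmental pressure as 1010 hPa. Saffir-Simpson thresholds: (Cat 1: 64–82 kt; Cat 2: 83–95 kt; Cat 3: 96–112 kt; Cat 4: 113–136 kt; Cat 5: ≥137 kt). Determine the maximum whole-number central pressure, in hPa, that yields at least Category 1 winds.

Category 1 begins at V = 64 kt.
Required ΔP = (64/6.1)^(1/0.626) = 10.492^1.597 ≈ 42.73 hPa.
P_c ≤ 1010 − 42.73 = 967.27, so the highest integer P_c is 967 hPa.

967 hPa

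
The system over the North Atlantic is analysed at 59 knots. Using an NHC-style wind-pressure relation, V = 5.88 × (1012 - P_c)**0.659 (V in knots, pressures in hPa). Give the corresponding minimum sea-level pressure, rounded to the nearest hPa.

ΔP = (V / 5.88)^(1/0.659) = (59/5.88)^1.517.
59/5.88 = 10.034; 10.034^1.517 ≈ 33.09 hPa.
P_c = 1012 − 33.09 = 978.91 ≈ 979 hPa.

979 hPa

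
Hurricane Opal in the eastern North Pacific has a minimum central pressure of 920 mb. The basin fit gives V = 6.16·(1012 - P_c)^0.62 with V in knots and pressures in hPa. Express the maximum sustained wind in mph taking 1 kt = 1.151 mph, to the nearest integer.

117 mph

ΔP = 1012 − 920 = 92 mb.
V ≈ 6.16 × 92^0.62 = 6.16 × 16.502 ≈ 101.655 kt.
101.655 × 1.151 ≈ 117.01 mph → 117 mph.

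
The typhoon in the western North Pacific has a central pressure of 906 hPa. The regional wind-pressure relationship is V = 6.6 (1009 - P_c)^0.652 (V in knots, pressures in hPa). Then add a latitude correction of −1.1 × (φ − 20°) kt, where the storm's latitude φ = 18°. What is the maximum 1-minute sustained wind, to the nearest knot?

138 kt

ΔP = 1009 − 906 = 103 hPa.
103^0.652 ≈ 20.529.
V ≈ 6.6 × 20.529 ≈ 135.5 kt.
Latitude correction: −1.1 × (18 − 20) = 2.2 kt.
Corrected V ≈ 137.7 kt → 138 kt.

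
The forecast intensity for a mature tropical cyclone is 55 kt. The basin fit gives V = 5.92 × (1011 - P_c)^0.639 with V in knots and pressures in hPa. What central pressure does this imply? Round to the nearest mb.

ΔP = (V / 5.92)^(1/0.639) = (55/5.92)^1.565.
55/5.92 = 9.291; 9.291^1.565 ≈ 32.73 mb.
P_c = 1011 − 32.73 = 978.27 ≈ 978 mb.

978 mb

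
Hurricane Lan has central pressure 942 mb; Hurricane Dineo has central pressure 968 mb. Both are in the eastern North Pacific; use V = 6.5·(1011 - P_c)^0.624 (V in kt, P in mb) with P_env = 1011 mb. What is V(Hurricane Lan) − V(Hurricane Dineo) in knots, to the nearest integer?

23 kt

Hurricane Lan: ΔP = 69; V ≈ 6.5 × 69^0.624 ≈ 91.28 kt.
Hurricane Dineo: ΔP = 43; V ≈ 6.5 × 43^0.624 ≈ 67.95 kt.
Difference ≈ 91.28 − 67.95 = 23.33 → 23 kt.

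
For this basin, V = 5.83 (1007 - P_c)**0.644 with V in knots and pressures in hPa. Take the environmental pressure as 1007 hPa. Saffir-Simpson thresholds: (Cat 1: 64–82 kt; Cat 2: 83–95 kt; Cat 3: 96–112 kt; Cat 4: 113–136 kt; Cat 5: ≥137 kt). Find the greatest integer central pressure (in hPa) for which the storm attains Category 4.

907 hPa

Category 4 begins at V = 113 kt.
Required ΔP = (113/5.83)^(1/0.644) = 19.383^1.553 ≈ 99.79 hPa.
P_c ≤ 1007 − 99.79 = 907.21, so the highest integer P_c is 907 hPa.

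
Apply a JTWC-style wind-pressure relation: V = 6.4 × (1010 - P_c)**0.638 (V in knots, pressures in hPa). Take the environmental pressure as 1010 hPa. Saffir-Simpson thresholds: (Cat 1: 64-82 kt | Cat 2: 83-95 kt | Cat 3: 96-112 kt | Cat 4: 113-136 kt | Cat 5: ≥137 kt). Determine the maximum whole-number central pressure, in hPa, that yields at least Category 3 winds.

940 hPa

Category 3 begins at V = 96 kt.
Required ΔP = (96/6.4)^(1/0.638) = 15.000^1.567 ≈ 69.73 hPa.
P_c ≤ 1010 − 69.73 = 940.27, so the highest integer P_c is 940 hPa.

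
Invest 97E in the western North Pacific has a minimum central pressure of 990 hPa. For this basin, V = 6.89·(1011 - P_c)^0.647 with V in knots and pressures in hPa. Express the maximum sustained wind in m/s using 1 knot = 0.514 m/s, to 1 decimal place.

ΔP = 1011 − 990 = 21 hPa.
V ≈ 6.89 × 21^0.647 = 6.89 × 7.169 ≈ 49.396 kt.
49.396 × 0.514 ≈ 25.39 m/s → 25.4 m/s.

25.4 m/s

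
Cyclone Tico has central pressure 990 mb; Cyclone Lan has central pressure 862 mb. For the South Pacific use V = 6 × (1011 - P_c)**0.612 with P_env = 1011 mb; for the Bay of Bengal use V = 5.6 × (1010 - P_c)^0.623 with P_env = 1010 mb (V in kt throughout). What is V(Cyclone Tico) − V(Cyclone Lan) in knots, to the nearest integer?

Cyclone Tico: ΔP = 21; V ≈ 6 × 21^0.612 ≈ 38.67 kt.
Cyclone Lan: ΔP = 148; V ≈ 5.6 × 148^0.623 ≈ 125.97 kt.
Difference ≈ 38.67 − 125.97 = -87.30 → -87 kt.

-87 kt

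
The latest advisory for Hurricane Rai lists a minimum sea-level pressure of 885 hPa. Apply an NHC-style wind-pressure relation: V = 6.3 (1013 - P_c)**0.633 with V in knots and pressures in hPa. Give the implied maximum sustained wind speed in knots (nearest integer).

136 kt

ΔP = 1013 − 885 = 128 hPa.
128^0.633 ≈ 21.571.
V ≈ 6.3 × 21.571 ≈ 135.9 kt.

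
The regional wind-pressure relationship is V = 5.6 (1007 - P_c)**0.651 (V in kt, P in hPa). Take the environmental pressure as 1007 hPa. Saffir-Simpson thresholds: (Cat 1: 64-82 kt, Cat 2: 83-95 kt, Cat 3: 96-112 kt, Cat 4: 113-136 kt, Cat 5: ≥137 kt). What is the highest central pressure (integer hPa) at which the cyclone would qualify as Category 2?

944 hPa

Category 2 begins at V = 83 kt.
Required ΔP = (83/5.6)^(1/0.651) = 14.821^1.536 ≈ 62.89 hPa.
P_c ≤ 1007 − 62.89 = 944.11, so the highest integer P_c is 944 hPa.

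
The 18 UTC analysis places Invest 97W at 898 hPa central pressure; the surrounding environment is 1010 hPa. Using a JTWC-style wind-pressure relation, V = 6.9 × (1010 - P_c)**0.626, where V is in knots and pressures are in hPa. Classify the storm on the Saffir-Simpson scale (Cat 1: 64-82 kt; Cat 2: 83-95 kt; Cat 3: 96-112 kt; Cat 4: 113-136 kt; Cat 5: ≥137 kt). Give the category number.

4

ΔP = 1010 − 898 = 112 hPa.
V ≈ 6.9 × 112^0.626 = 6.9 × 19.18 ≈ 132 kt.
132 kt falls in the Category 4 band.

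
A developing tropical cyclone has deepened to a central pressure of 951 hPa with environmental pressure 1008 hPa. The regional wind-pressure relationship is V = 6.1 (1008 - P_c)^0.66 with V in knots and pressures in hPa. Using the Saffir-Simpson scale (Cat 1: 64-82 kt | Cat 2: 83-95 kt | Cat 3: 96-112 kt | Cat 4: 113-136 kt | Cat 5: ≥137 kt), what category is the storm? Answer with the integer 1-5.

ΔP = 1008 − 951 = 57 hPa.
V ≈ 6.1 × 57^0.66 = 6.1 × 14.42 ≈ 88 kt.
88 kt falls in the Category 2 band.

2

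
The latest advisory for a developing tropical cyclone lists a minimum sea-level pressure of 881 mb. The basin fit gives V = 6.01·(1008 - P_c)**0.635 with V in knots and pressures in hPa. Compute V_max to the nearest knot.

ΔP = 1008 − 881 = 127 mb.
127^0.635 ≈ 21.673.
V ≈ 6.01 × 21.673 ≈ 130.3 kt.

130 kt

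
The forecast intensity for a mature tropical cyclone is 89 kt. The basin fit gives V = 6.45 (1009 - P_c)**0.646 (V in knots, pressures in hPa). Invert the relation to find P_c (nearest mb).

ΔP = (V / 6.45)^(1/0.646) = (89/6.45)^1.548.
89/6.45 = 13.798; 13.798^1.548 ≈ 58.14 mb.
P_c = 1009 − 58.14 = 950.86 ≈ 951 mb.

951 mb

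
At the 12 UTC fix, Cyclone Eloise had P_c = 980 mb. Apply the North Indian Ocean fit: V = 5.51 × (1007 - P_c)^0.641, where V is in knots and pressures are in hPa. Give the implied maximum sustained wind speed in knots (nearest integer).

46 kt

ΔP = 1007 − 980 = 27 mb.
27^0.641 ≈ 8.270.
V ≈ 5.51 × 8.270 ≈ 45.6 kt.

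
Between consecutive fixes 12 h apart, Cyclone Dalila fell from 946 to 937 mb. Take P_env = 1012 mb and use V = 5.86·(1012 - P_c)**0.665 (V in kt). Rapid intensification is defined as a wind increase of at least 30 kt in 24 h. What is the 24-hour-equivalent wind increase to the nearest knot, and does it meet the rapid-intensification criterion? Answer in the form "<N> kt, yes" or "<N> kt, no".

17 kt, no

V₁: ΔP = 66, V ≈ 5.86 × 66^0.665 ≈ 95.04 kt.
V₂: ΔP = 75, V ≈ 5.86 × 75^0.665 ≈ 103.47 kt.
ΔV over 12 h = 8.43 kt → 24 h equivalent = 8.43 × 24/12 ≈ 16.86 kt.
17 kt < 30 kt ⇒ not rapid intensification.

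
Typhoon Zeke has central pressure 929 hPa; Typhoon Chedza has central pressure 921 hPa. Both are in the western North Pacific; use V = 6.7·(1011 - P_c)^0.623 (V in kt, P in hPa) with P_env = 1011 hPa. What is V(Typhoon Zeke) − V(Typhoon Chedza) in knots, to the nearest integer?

-6 kt

Typhoon Zeke: ΔP = 82; V ≈ 6.7 × 82^0.623 ≈ 104.32 kt.
Typhoon Chedza: ΔP = 90; V ≈ 6.7 × 90^0.623 ≈ 110.55 kt.
Difference ≈ 104.32 − 110.55 = -6.23 → -6 kt.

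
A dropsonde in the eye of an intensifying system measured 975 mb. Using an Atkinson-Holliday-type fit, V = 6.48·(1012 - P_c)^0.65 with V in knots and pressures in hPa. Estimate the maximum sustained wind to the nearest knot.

68 kt

ΔP = 1012 − 975 = 37 mb.
37^0.65 ≈ 10.455.
V ≈ 6.48 × 10.455 ≈ 67.7 kt.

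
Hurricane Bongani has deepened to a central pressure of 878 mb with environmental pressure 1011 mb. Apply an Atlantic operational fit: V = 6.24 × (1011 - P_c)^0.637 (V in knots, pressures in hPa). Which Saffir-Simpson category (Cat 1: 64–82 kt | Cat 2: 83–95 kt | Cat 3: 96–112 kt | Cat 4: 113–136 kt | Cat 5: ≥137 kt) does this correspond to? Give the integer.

5

ΔP = 1011 − 878 = 133 mb.
V ≈ 6.24 × 133^0.637 = 6.24 × 22.54 ≈ 141 kt.
141 kt falls in the Category 5 band.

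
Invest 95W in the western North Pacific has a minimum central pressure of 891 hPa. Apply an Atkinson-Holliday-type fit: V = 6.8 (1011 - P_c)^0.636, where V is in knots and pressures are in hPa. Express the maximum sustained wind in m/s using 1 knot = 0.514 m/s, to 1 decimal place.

ΔP = 1011 − 891 = 120 hPa.
V ≈ 6.8 × 120^0.636 = 6.8 × 21.007 ≈ 142.846 kt.
142.846 × 0.514 ≈ 73.42 m/s → 73.4 m/s.

73.4 m/s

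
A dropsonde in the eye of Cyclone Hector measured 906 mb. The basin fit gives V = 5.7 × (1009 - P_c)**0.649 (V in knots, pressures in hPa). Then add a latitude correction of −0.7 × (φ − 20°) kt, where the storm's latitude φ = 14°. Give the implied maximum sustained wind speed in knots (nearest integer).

120 kt

ΔP = 1009 − 906 = 103 mb.
103^0.649 ≈ 20.246.
V ≈ 5.7 × 20.246 ≈ 115.4 kt.
Latitude correction: −0.7 × (14 − 20) = 4.2 kt.
Corrected V ≈ 119.6 kt → 120 kt.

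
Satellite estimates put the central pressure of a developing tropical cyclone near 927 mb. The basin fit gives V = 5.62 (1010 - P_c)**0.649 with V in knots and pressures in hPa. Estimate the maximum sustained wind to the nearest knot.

99 kt

ΔP = 1010 − 927 = 83 mb.
83^0.649 ≈ 17.599.
V ≈ 5.62 × 17.599 ≈ 98.9 kt.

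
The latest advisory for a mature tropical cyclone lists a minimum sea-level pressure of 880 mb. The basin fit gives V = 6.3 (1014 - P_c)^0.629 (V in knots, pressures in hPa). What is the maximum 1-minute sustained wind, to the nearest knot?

137 kt

ΔP = 1014 − 880 = 134 mb.
134^0.629 ≈ 21.775.
V ≈ 6.3 × 21.775 ≈ 137.2 kt.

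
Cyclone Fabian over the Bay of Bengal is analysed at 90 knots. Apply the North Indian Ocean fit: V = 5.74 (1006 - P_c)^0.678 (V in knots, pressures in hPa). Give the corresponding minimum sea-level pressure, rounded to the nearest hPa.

948 hPa

ΔP = (V / 5.74)^(1/0.678) = (90/5.74)^1.475.
90/5.74 = 15.679; 15.679^1.475 ≈ 57.95 hPa.
P_c = 1006 − 57.95 = 948.05 ≈ 948 hPa.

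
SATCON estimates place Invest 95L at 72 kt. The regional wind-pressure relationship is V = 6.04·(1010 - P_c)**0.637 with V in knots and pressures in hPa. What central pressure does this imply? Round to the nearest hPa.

961 hPa

ΔP = (V / 6.04)^(1/0.637) = (72/6.04)^1.570.
72/6.04 = 11.921; 11.921^1.570 ≈ 48.94 hPa.
P_c = 1010 − 48.94 = 961.06 ≈ 961 hPa.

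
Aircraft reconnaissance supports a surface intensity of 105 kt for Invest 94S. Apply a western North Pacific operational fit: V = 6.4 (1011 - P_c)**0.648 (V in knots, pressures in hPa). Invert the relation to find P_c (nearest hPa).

936 hPa

ΔP = (V / 6.4)^(1/0.648) = (105/6.4)^1.543.
105/6.4 = 16.406; 16.406^1.543 ≈ 74.99 hPa.
P_c = 1011 − 74.99 = 936.01 ≈ 936 hPa.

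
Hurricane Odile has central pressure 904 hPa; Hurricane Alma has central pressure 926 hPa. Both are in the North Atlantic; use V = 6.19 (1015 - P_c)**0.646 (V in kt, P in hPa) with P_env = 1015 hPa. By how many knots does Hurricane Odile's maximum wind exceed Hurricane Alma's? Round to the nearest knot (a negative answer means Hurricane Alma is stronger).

17 kt

Hurricane Odile: ΔP = 111; V ≈ 6.19 × 111^0.646 ≈ 129.71 kt.
Hurricane Alma: ΔP = 89; V ≈ 6.19 × 89^0.646 ≈ 112.46 kt.
Difference ≈ 129.71 − 112.46 = 17.25 → 17 kt.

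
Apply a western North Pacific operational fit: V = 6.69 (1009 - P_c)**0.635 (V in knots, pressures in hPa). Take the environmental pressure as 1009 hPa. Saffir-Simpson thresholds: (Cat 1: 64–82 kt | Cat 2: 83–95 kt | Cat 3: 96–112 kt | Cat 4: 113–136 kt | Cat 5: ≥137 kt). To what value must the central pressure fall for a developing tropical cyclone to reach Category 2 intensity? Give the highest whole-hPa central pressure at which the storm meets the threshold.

956 hPa

Category 2 begins at V = 83 kt.
Required ΔP = (83/6.69)^(1/0.635) = 12.407^1.575 ≈ 52.76 hPa.
P_c ≤ 1009 − 52.76 = 956.24, so the highest integer P_c is 956 hPa.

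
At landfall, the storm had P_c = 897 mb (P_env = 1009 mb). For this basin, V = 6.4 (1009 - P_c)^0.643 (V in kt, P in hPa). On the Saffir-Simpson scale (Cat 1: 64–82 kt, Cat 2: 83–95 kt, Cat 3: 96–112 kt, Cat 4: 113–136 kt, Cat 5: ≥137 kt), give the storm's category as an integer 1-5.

ΔP = 1009 − 897 = 112 mb.
V ≈ 6.4 × 112^0.643 = 6.4 × 20.78 ≈ 133 kt.
133 kt falls in the Category 4 band.

4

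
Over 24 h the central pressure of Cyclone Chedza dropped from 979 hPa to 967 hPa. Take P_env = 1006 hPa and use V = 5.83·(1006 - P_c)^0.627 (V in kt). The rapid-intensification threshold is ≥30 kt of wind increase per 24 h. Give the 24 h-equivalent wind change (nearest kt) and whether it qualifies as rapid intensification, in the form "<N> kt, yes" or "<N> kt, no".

12 kt, no

V₁: ΔP = 27, V ≈ 5.83 × 27^0.627 ≈ 46.04 kt.
V₂: ΔP = 39, V ≈ 5.83 × 39^0.627 ≈ 57.98 kt.
ΔV over 24 h = 11.94 kt → 24 h equivalent = 11.94 × 24/24 ≈ 11.94 kt.
12 kt < 30 kt ⇒ not rapid intensification.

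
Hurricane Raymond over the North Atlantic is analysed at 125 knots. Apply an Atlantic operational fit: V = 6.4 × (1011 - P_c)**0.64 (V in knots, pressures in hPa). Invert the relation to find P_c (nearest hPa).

ΔP = (V / 6.4)^(1/0.64) = (125/6.4)^1.562.
125/6.4 = 19.531; 19.531^1.562 ≈ 103.94 hPa.
P_c = 1011 − 103.94 = 907.06 ≈ 907 hPa.

907 hPa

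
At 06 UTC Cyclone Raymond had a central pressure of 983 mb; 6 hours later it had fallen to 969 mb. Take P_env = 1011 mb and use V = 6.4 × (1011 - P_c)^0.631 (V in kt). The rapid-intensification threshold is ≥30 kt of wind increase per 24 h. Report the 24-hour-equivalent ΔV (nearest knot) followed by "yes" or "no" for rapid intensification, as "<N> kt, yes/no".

61 kt, yes

V₁: ΔP = 28, V ≈ 6.4 × 28^0.631 ≈ 52.40 kt.
V₂: ΔP = 42, V ≈ 6.4 × 42^0.631 ≈ 67.68 kt.
ΔV over 6 h = 15.28 kt → 24 h equivalent = 15.28 × 24/6 ≈ 61.12 kt.
61 kt ≥ 30 kt ⇒ rapid intensification.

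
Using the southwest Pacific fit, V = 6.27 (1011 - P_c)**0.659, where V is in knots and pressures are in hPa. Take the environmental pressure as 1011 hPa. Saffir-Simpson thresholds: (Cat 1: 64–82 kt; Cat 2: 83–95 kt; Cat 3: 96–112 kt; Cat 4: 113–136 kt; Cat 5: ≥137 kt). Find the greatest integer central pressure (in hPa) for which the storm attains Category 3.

948 hPa

Category 3 begins at V = 96 kt.
Required ΔP = (96/6.27)^(1/0.659) = 15.311^1.517 ≈ 62.83 hPa.
P_c ≤ 1011 − 62.83 = 948.17, so the highest integer P_c is 948 hPa.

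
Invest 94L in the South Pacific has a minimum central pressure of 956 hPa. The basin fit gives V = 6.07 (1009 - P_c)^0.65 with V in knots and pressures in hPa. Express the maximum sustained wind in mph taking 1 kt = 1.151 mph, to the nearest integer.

92 mph

ΔP = 1009 − 956 = 53 hPa.
V ≈ 6.07 × 53^0.65 = 6.07 × 13.206 ≈ 80.162 kt.
80.162 × 1.151 ≈ 92.27 mph → 92 mph.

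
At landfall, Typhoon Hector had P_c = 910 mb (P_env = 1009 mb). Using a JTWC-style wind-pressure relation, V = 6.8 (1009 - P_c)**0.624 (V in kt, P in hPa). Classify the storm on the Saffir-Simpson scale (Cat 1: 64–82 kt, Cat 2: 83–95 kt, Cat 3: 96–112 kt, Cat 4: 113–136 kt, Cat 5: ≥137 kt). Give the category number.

ΔP = 1009 − 910 = 99 mb.
V ≈ 6.8 × 99^0.624 = 6.8 × 17.59 ≈ 120 kt.
120 kt falls in the Category 4 band.

4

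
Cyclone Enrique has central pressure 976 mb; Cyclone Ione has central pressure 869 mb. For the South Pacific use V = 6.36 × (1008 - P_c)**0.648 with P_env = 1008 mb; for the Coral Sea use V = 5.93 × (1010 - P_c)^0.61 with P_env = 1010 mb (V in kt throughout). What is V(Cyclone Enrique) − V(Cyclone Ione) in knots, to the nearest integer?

Cyclone Enrique: ΔP = 32; V ≈ 6.36 × 32^0.648 ≈ 60.09 kt.
Cyclone Ione: ΔP = 141; V ≈ 5.93 × 141^0.61 ≈ 121.36 kt.
Difference ≈ 60.09 − 121.36 = -61.27 → -61 kt.

-61 kt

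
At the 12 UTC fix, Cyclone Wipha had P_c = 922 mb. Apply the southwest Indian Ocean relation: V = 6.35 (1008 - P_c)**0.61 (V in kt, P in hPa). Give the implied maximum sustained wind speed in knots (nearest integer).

96 kt

ΔP = 1008 − 922 = 86 mb.
86^0.61 ≈ 15.137.
V ≈ 6.35 × 15.137 ≈ 96.1 kt.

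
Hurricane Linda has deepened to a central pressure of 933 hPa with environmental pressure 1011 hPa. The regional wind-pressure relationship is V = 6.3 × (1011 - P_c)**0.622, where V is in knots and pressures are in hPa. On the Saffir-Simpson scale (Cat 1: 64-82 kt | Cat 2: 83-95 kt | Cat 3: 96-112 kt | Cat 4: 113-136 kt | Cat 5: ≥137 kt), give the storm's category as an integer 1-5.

2

ΔP = 1011 − 933 = 78 hPa.
V ≈ 6.3 × 78^0.622 = 6.3 × 15.03 ≈ 95 kt.
95 kt falls in the Category 2 band.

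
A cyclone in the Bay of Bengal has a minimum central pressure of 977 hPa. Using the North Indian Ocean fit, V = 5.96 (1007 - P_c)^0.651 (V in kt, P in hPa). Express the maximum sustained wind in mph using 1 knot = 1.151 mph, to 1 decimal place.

ΔP = 1007 − 977 = 30 hPa.
V ≈ 5.96 × 30^0.651 = 5.96 × 9.154 ≈ 54.557 kt.
54.557 × 1.151 ≈ 62.80 mph → 62.8 mph.

62.8 mph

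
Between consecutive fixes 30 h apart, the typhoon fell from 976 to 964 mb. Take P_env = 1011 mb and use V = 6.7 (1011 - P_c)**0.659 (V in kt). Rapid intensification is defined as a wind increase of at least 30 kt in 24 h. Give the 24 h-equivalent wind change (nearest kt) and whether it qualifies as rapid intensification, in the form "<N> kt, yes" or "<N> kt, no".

12 kt, no

V₁: ΔP = 35, V ≈ 6.7 × 35^0.659 ≈ 69.76 kt.
V₂: ΔP = 47, V ≈ 6.7 × 47^0.659 ≈ 84.72 kt.
ΔV over 30 h = 14.96 kt → 24 h equivalent = 14.96 × 24/30 ≈ 11.97 kt.
12 kt < 30 kt ⇒ not rapid intensification.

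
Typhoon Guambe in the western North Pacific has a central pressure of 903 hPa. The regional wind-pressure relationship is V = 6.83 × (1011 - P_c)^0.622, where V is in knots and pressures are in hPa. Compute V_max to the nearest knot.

ΔP = 1011 − 903 = 108 hPa.
108^0.622 ≈ 18.399.
V ≈ 6.83 × 18.399 ≈ 125.7 kt.

126 kt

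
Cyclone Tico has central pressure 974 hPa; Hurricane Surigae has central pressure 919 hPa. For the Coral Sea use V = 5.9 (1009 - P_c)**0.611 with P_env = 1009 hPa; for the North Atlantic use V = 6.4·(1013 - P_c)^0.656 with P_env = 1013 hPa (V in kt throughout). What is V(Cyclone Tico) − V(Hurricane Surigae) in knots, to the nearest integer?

Cyclone Tico: ΔP = 35; V ≈ 5.9 × 35^0.611 ≈ 51.79 kt.
Hurricane Surigae: ΔP = 94; V ≈ 6.4 × 94^0.656 ≈ 126.05 kt.
Difference ≈ 51.79 − 126.05 = -74.26 → -74 kt.

-74 kt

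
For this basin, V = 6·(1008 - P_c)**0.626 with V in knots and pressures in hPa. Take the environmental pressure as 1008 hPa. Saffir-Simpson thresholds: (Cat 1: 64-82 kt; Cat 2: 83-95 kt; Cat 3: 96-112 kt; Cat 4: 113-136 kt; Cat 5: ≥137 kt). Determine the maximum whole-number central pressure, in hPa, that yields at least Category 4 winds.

Category 4 begins at V = 113 kt.
Required ΔP = (113/6)^(1/0.626) = 18.833^1.597 ≈ 108.80 hPa.
P_c ≤ 1008 − 108.80 = 899.20, so the highest integer P_c is 899 hPa.

899 hPa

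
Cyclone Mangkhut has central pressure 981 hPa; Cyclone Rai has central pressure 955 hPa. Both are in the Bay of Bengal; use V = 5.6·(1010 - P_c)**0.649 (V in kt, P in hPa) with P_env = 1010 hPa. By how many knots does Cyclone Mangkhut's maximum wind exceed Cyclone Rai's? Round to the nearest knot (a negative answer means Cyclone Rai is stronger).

-26 kt

Cyclone Mangkhut: ΔP = 29; V ≈ 5.6 × 29^0.649 ≈ 49.81 kt.
Cyclone Rai: ΔP = 55; V ≈ 5.6 × 55^0.649 ≈ 75.45 kt.
Difference ≈ 49.81 − 75.45 = -25.64 → -26 kt.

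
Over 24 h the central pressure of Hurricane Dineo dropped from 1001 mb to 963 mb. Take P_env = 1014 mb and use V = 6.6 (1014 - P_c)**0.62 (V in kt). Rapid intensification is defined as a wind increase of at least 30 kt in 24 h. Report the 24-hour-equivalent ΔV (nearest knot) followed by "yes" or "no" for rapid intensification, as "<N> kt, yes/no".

V₁: ΔP = 13, V ≈ 6.6 × 13^0.62 ≈ 32.37 kt.
V₂: ΔP = 51, V ≈ 6.6 × 51^0.62 ≈ 75.55 kt.
ΔV over 24 h = 43.18 kt → 24 h equivalent = 43.18 × 24/24 ≈ 43.18 kt.
43 kt ≥ 30 kt ⇒ rapid intensification.

43 kt, yes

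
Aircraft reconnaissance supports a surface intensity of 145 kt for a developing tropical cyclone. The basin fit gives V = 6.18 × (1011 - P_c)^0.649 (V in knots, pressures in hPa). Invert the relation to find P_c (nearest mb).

ΔP = (V / 6.18)^(1/0.649) = (145/6.18)^1.541.
145/6.18 = 23.463; 23.463^1.541 ≈ 129.28 mb.
P_c = 1011 − 129.28 = 881.72 ≈ 882 mb.

882 mb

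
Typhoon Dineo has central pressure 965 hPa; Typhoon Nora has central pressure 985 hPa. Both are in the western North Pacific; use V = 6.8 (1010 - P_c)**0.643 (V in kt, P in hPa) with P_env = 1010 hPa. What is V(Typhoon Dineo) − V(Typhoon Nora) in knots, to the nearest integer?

Typhoon Dineo: ΔP = 45; V ≈ 6.8 × 45^0.643 ≈ 78.62 kt.
Typhoon Nora: ΔP = 25; V ≈ 6.8 × 25^0.643 ≈ 53.87 kt.
Difference ≈ 78.62 − 53.87 = 24.75 → 25 kt.

25 kt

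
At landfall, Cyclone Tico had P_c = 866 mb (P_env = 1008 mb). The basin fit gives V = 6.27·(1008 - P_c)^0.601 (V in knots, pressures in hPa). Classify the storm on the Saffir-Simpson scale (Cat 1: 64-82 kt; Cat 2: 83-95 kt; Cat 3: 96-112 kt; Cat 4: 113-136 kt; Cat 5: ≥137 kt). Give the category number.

ΔP = 1008 − 866 = 142 mb.
V ≈ 6.27 × 142^0.601 = 6.27 × 19.66 ≈ 123 kt.
123 kt falls in the Category 4 band.

4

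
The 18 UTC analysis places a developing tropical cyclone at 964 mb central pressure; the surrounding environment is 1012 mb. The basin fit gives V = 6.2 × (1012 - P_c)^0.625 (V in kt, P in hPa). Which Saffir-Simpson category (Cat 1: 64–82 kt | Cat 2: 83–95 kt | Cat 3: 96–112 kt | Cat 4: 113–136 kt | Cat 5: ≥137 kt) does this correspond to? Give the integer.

ΔP = 1012 − 964 = 48 mb.
V ≈ 6.2 × 48^0.625 = 6.2 × 11.24 ≈ 70 kt.
70 kt falls in the Category 1 band.

1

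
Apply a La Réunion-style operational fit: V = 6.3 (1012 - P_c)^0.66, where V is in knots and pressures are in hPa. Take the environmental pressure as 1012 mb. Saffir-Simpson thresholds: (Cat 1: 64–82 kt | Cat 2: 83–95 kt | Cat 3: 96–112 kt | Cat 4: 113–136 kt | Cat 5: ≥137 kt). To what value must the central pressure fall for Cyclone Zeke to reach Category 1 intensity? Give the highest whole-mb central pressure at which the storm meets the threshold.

Category 1 begins at V = 64 kt.
Required ΔP = (64/6.3)^(1/0.66) = 10.159^1.515 ≈ 33.54 mb.
P_c ≤ 1012 − 33.54 = 978.46, so the highest integer P_c is 978 mb.

978 mb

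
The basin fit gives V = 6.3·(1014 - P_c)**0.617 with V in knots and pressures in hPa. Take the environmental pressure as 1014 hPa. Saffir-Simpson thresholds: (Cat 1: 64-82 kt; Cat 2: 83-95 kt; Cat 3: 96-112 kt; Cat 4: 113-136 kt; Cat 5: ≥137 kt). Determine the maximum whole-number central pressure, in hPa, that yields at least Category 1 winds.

971 hPa

Category 1 begins at V = 64 kt.
Required ΔP = (64/6.3)^(1/0.617) = 10.159^1.621 ≈ 42.84 hPa.
P_c ≤ 1014 − 42.84 = 971.16, so the highest integer P_c is 971 hPa.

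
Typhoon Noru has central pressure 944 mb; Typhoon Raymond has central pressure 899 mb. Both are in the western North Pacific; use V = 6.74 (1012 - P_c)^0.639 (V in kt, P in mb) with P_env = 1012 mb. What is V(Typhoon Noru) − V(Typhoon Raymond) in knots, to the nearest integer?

Typhoon Noru: ΔP = 68; V ≈ 6.74 × 68^0.639 ≈ 99.92 kt.
Typhoon Raymond: ΔP = 113; V ≈ 6.74 × 113^0.639 ≈ 138.22 kt.
Difference ≈ 99.92 − 138.22 = -38.30 → -38 kt.

-38 kt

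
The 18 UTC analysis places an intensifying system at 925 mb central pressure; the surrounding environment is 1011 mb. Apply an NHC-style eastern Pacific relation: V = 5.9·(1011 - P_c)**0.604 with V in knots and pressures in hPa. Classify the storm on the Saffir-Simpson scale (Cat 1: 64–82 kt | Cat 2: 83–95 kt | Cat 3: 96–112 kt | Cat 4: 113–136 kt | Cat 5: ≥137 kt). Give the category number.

ΔP = 1011 − 925 = 86 mb.
V ≈ 5.9 × 86^0.604 = 5.9 × 14.74 ≈ 87 kt.
87 kt falls in the Category 2 band.

2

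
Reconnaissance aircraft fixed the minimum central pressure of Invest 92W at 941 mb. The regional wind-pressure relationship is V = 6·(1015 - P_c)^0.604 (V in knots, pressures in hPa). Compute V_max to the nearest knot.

ΔP = 1015 − 941 = 74 mb.
74^0.604 ≈ 13.459.
V ≈ 6 × 13.459 ≈ 80.8 kt.

81 kt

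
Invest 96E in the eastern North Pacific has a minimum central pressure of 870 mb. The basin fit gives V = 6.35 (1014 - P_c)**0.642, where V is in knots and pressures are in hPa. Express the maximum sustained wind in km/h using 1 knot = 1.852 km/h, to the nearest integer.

ΔP = 1014 − 870 = 144 mb.
V ≈ 6.35 × 144^0.642 = 6.35 × 24.303 ≈ 154.327 kt.
154.327 × 1.852 ≈ 285.81 km/h → 286 km/h.

286 km/h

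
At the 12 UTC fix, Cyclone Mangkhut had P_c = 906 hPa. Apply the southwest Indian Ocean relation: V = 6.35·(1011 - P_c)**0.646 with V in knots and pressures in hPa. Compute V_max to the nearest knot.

128 kt

ΔP = 1011 − 906 = 105 hPa.
105^0.646 ≈ 20.216.
V ≈ 6.35 × 20.216 ≈ 128.4 kt.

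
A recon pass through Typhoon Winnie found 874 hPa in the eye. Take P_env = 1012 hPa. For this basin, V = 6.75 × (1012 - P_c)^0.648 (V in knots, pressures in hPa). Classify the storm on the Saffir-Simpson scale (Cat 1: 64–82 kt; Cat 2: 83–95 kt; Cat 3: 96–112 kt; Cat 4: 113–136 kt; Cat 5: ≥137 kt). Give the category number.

5

ΔP = 1012 − 874 = 138 hPa.
V ≈ 6.75 × 138^0.648 = 6.75 × 24.36 ≈ 164 kt.
164 kt falls in the Category 5 band.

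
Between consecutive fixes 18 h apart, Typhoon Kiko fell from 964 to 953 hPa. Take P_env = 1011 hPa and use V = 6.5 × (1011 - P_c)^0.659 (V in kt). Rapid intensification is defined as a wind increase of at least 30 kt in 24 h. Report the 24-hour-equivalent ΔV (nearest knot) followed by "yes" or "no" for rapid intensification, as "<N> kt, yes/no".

16 kt, no

V₁: ΔP = 47, V ≈ 6.5 × 47^0.659 ≈ 82.19 kt.
V₂: ΔP = 58, V ≈ 6.5 × 58^0.659 ≈ 94.41 kt.
ΔV over 18 h = 12.22 kt → 24 h equivalent = 12.22 × 24/18 ≈ 16.29 kt.
16 kt < 30 kt ⇒ not rapid intensification.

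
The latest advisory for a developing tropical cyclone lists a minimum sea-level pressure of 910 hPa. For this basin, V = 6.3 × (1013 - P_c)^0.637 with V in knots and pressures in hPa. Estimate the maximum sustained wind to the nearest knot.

121 kt

ΔP = 1013 − 910 = 103 hPa.
103^0.637 ≈ 19.150.
V ≈ 6.3 × 19.150 ≈ 120.6 kt.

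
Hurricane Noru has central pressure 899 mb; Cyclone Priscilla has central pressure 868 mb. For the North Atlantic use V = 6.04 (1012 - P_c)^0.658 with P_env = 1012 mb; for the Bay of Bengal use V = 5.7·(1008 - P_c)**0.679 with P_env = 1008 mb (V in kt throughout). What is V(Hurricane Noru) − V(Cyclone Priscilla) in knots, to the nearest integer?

-28 kt

Hurricane Noru: ΔP = 113; V ≈ 6.04 × 113^0.658 ≈ 135.51 kt.
Cyclone Priscilla: ΔP = 140; V ≈ 5.7 × 140^0.679 ≈ 163.34 kt.
Difference ≈ 135.51 − 163.34 = -27.83 → -28 kt.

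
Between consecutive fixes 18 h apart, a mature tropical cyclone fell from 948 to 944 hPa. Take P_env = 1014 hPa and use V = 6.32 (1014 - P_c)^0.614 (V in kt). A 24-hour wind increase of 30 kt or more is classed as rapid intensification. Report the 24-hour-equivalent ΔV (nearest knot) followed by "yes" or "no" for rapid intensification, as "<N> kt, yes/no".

V₁: ΔP = 66, V ≈ 6.32 × 66^0.614 ≈ 82.78 kt.
V₂: ΔP = 70, V ≈ 6.32 × 70^0.614 ≈ 85.82 kt.
ΔV over 18 h = 3.04 kt → 24 h equivalent = 3.04 × 24/18 ≈ 4.05 kt.
4 kt < 30 kt ⇒ not rapid intensification.

4 kt, no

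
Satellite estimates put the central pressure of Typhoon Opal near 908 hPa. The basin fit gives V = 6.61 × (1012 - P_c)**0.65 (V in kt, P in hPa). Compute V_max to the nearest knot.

135 kt

ΔP = 1012 − 908 = 104 hPa.
104^0.65 ≈ 20.468.
V ≈ 6.61 × 20.468 ≈ 135.3 kt.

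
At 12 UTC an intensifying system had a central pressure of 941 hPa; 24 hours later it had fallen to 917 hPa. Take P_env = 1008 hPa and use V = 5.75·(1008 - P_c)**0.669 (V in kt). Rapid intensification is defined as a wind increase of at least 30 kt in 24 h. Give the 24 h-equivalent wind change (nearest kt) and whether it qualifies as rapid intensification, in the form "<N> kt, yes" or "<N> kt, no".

22 kt, no

V₁: ΔP = 67, V ≈ 5.75 × 67^0.669 ≈ 95.79 kt.
V₂: ΔP = 91, V ≈ 5.75 × 91^0.669 ≈ 117.56 kt.
ΔV over 24 h = 21.77 kt → 24 h equivalent = 21.77 × 24/24 ≈ 21.77 kt.
22 kt < 30 kt ⇒ not rapid intensification.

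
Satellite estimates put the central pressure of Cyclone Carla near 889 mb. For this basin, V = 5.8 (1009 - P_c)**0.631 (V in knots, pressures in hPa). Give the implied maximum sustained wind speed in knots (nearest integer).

119 kt

ΔP = 1009 − 889 = 120 mb.
120^0.631 ≈ 20.510.
V ≈ 5.8 × 20.510 ≈ 119.0 kt.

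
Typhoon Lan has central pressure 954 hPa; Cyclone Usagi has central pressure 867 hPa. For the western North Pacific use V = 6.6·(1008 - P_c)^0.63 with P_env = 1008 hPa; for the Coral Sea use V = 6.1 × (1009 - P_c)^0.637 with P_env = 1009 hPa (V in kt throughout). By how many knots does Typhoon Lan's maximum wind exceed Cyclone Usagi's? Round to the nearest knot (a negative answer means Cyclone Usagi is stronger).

Typhoon Lan: ΔP = 54; V ≈ 6.6 × 54^0.63 ≈ 81.46 kt.
Cyclone Usagi: ΔP = 142; V ≈ 6.1 × 142^0.637 ≈ 143.33 kt.
Difference ≈ 81.46 − 143.33 = -61.87 → -62 kt.

-62 kt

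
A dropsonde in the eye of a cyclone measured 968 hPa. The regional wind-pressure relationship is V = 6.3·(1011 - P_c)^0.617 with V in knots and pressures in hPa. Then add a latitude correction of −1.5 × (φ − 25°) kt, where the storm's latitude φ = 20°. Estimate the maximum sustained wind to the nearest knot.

ΔP = 1011 − 968 = 43 hPa.
43^0.617 ≈ 10.182.
V ≈ 6.3 × 10.182 ≈ 64.1 kt.
Latitude correction: −1.5 × (20 − 25) = 7.5 kt.
Corrected V ≈ 71.6 kt → 72 kt.

72 kt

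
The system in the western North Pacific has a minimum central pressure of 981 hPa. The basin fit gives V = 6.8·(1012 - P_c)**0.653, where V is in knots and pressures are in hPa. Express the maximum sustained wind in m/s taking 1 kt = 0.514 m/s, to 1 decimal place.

ΔP = 1012 − 981 = 31 hPa.
V ≈ 6.8 × 31^0.653 = 6.8 × 9.416 ≈ 64.028 kt.
64.028 × 0.514 ≈ 32.91 m/s → 32.9 m/s.

32.9 m/s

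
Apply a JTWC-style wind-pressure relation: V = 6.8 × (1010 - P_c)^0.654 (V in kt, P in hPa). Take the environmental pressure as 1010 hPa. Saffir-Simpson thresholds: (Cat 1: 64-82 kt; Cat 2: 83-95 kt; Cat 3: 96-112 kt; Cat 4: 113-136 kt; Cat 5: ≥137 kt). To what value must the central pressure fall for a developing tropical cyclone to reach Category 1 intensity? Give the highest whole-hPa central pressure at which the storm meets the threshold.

979 hPa

Category 1 begins at V = 64 kt.
Required ΔP = (64/6.8)^(1/0.654) = 9.412^1.529 ≈ 30.82 hPa.
P_c ≤ 1010 − 30.82 = 979.18, so the highest integer P_c is 979 hPa.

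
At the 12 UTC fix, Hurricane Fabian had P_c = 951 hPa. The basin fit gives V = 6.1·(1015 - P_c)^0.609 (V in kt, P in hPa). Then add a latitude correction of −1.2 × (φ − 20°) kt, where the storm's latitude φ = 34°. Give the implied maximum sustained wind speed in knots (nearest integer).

ΔP = 1015 − 951 = 64 hPa.
64^0.609 ≈ 12.588.
V ≈ 6.1 × 12.588 ≈ 76.8 kt.
Latitude correction: −1.2 × (34 − 20) = -16.8 kt.
Corrected V ≈ 60 kt → 60 kt.

60 kt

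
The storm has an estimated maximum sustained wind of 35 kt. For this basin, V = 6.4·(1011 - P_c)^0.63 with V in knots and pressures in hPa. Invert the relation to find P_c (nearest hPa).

996 hPa

ΔP = (V / 6.4)^(1/0.63) = (35/6.4)^1.587.
35/6.4 = 5.469; 5.469^1.587 ≈ 14.83 hPa.
P_c = 1011 − 14.83 = 996.17 ≈ 996 hPa.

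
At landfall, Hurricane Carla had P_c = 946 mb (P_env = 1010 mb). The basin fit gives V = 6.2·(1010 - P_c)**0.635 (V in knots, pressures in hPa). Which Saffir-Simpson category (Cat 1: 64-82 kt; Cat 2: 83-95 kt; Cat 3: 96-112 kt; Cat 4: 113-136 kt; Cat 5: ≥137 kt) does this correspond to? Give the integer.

2

ΔP = 1010 − 946 = 64 mb.
V ≈ 6.2 × 64^0.635 = 6.2 × 14.03 ≈ 87 kt.
87 kt falls in the Category 2 band.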